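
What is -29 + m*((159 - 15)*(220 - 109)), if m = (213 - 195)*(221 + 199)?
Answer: 120839011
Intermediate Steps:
m = 7560 (m = 18*420 = 7560)
-29 + m*((159 - 15)*(220 - 109)) = -29 + 7560*((159 - 15)*(220 - 109)) = -29 + 7560*(144*111) = -29 + 7560*15984 = -29 + 120839040 = 120839011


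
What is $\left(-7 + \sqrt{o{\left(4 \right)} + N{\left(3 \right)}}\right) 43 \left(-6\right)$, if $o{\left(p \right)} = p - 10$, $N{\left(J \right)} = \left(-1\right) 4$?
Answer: $1806 - 258 i \sqrt{10} \approx 1806.0 - 815.87 i$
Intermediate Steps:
$N{\left(J \right)} = -4$
$o{\left(p \right)} = -10 + p$ ($o{\left(p \right)} = p - 10 = -10 + p$)
$\left(-7 + \sqrt{o{\left(4 \right)} + N{\left(3 \right)}}\right) 43 \left(-6\right) = \left(-7 + \sqrt{\left(-10 + 4\right) - 4}\right) 43 \left(-6\right) = \left(-7 + \sqrt{-6 - 4}\right) 43 \left(-6\right) = \left(-7 + \sqrt{-10}\right) 43 \left(-6\right) = \left(-7 + i \sqrt{10}\right) 43 \left(-6\right) = \left(-301 + 43 i \sqrt{10}\right) \left(-6\right) = 1806 - 258 i \sqrt{10}$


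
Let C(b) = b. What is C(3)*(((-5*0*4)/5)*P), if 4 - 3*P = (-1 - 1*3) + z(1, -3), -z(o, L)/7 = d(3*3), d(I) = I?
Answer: 0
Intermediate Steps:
z(o, L) = -63 (z(o, L) = -21*3 = -7*9 = -63)
P = 71/3 (P = 4/3 - ((-1 - 1*3) - 63)/3 = 4/3 - ((-1 - 3) - 63)/3 = 4/3 - (-4 - 63)/3 = 4/3 - ⅓*(-67) = 4/3 + 67/3 = 71/3 ≈ 23.667)
C(3)*(((-5*0*4)/5)*P) = 3*(((-5*0*4)/5)*(71/3)) = 3*(((0*4)/5)*(71/3)) = 3*(((⅕)*0)*(71/3)) = 3*(0*(71/3)) = 3*0 = 0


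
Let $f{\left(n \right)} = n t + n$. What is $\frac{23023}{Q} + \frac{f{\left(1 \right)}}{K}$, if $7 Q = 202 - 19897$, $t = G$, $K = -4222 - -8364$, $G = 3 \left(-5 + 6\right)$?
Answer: $- \frac{25671157}{3137565} \approx -8.1819$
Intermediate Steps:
$G = 3$ ($G = 3 \cdot 1 = 3$)
$K = 4142$ ($K = -4222 + 8364 = 4142$)
$t = 3$
$f{\left(n \right)} = 4 n$ ($f{\left(n \right)} = n 3 + n = 3 n + n = 4 n$)
$Q = - \frac{19695}{7}$ ($Q = \frac{202 - 19897}{7} = \frac{1}{7} \left(-19695\right) = - \frac{19695}{7} \approx -2813.6$)
$\frac{23023}{Q} + \frac{f{\left(1 \right)}}{K} = \frac{23023}{- \frac{19695}{7}} + \frac{4 \cdot 1}{4142} = 23023 \left(- \frac{7}{19695}\right) + 4 \cdot \frac{1}{4142} = - \frac{12397}{1515} + \frac{2}{2071} = - \frac{25671157}{3137565}$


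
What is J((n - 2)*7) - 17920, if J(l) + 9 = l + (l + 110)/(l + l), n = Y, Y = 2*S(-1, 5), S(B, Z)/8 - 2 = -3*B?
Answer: -4745395/273 ≈ -17382.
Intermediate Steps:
S(B, Z) = 16 - 24*B (S(B, Z) = 16 + 8*(-3*B) = 16 - 24*B)
Y = 80 (Y = 2*(16 - 24*(-1)) = 2*(16 + 24) = 2*40 = 80)
n = 80
J(l) = -9 + l + (110 + l)/(2*l) (J(l) = -9 + (l + (l + 110)/(l + l)) = -9 + (l + (110 + l)/((2*l))) = -9 + (l + (110 + l)*(1/(2*l))) = -9 + (l + (110 + l)/(2*l)) = -9 + l + (110 + l)/(2*l))
J((n - 2)*7) - 17920 = (-17/2 + (80 - 2)*7 + 55/(((80 - 2)*7))) - 17920 = (-17/2 + 78*7 + 55/((78*7))) - 17920 = (-17/2 + 546 + 55/546) - 17920 = 146765/273 - 17920 = -4745395/273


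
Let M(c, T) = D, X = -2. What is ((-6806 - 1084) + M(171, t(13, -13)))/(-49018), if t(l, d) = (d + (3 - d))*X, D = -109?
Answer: 7999/49018 ≈ 0.16318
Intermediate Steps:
t(l, d) = -6 (t(l, d) = (d + (3 - d))*(-2) = 3*(-2) = -6)
M(c, T) = -109
((-6806 - 1084) + M(171, t(13, -13)))/(-49018) = ((-6806 - 1084) - 109)/(-49018) = (-7890 - 109)*(-1/49018) = -7999*(-1/49018) = 7999/49018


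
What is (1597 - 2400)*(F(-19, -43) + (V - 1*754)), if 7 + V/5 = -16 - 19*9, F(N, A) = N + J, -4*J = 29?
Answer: 5621803/4 ≈ 1.4055e+6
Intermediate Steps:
J = -29/4 (J = -¼*29 = -29/4 ≈ -7.2500)
F(N, A) = -29/4 + N (F(N, A) = N - 29/4 = -29/4 + N)
V = -970 (V = -35 + 5*(-16 - 19*9) = -35 + 5*(-16 - 171) = -35 + 5*(-187) = -35 - 935 = -970)
(1597 - 2400)*(F(-19, -43) + (V - 1*754)) = (1597 - 2400)*((-29/4 - 19) + (-970 - 1*754)) = -803*(-105/4 + (-970 - 754)) = -803*(-105/4 - 1724) = -803*(-7001/4) = 5621803/4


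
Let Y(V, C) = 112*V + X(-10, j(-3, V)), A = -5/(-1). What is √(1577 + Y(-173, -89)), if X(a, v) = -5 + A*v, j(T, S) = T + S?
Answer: 6*I*√519 ≈ 136.69*I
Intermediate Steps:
A = 5 (A = -5*(-1) = 5)
j(T, S) = S + T
X(a, v) = -5 + 5*v
Y(V, C) = -20 + 117*V (Y(V, C) = 112*V + (-5 + 5*(V - 3)) = 112*V + (-5 + 5*(-3 + V)) = 112*V + (-5 + (-15 + 5*V)) = 112*V + (-20 + 5*V) = -20 + 117*V)
√(1577 + Y(-173, -89)) = √(1577 + (-20 + 117*(-173))) = √(1577 + (-20 - 20241)) = √(1577 - 20261) = √(-18684) = 6*I*√519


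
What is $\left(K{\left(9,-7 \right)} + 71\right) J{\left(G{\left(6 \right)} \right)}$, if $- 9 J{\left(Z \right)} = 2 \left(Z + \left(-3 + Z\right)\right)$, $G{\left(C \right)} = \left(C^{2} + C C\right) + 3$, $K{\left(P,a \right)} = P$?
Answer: $- \frac{7840}{3} \approx -2613.3$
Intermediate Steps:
$G{\left(C \right)} = 3 + 2 C^{2}$ ($G{\left(C \right)} = \left(C^{2} + C^{2}\right) + 3 = 2 C^{2} + 3 = 3 + 2 C^{2}$)
$J{\left(Z \right)} = \frac{2}{3} - \frac{4 Z}{9}$ ($J{\left(Z \right)} = - \frac{2 \left(Z + \left(-3 + Z\right)\right)}{9} = - \frac{2 \left(-3 + 2 Z\right)}{9} = - \frac{-6 + 4 Z}{9} = \frac{2}{3} - \frac{4 Z}{9}$)
$\left(K{\left(9,-7 \right)} + 71\right) J{\left(G{\left(6 \right)} \right)} = \left(9 + 71\right) \left(\frac{2}{3} - \frac{4 \left(3 + 2 \cdot 6^{2}\right)}{9}\right) = 80 \left(\frac{2}{3} - \frac{4 \left(3 + 2 \cdot 36\right)}{9}\right) = 80 \left(\frac{2}{3} - \frac{4 \left(3 + 72\right)}{9}\right) = 80 \left(\frac{2}{3} - \frac{100}{3}\right) = 80 \left(- \frac{98}{3}\right) = - \frac{7840}{3}$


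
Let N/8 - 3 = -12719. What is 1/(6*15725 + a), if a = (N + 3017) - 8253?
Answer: -1/12614 ≈ -7.9277e-5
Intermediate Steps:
N = -101728 (N = 24 + 8*(-12719) = 24 - 101752 = -101728)
a = -106964 (a = (-101728 + 3017) - 8253 = -98711 - 8253 = -106964)
1/(6*15725 + a) = 1/(6*15725 - 106964) = 1/(94350 - 106964) = 1/(-12614) = -1/12614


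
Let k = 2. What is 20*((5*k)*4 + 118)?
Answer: 3160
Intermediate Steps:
20*((5*k)*4 + 118) = 20*((5*2)*4 + 118) = 20*(10*4 + 118) = 20*(40 + 118) = 20*158 = 3160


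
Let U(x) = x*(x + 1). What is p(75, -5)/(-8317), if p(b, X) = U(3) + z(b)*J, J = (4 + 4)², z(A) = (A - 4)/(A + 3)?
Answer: -2740/324363 ≈ -0.0084473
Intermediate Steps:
z(A) = (-4 + A)/(3 + A)
U(x) = x*(1 + x)
J = 64 (J = 8² = 64)
p(b, X) = 12 + 64*(-4 + b)/(3 + b) (p(b, X) = 3*(1 + 3) + ((-4 + b)/(3 + b))*64 = 3*4 + 64*(-4 + b)/(3 + b) = 12 + 64*(-4 + b)/(3 + b))
p(75, -5)/(-8317) = (4*(-55 + 19*75)/(3 + 75))/(-8317) = (4*(-55 + 1425)/78)*(-1/8317) = (4*(1/78)*1370)*(-1/8317) = (2740/39)*(-1/8317) = -2740/324363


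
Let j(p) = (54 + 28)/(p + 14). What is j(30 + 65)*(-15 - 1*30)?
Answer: -3690/109 ≈ -33.853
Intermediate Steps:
j(p) = 82/(14 + p)
j(30 + 65)*(-15 - 1*30) = (82/(14 + (30 + 65)))*(-15 - 1*30) = (82/(14 + 95))*(-15 - 30) = (82/109)*(-45) = -3690/109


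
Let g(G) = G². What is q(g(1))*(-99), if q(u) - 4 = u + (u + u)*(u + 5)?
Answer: -1683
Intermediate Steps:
q(u) = 4 + u + 2*u*(5 + u) (q(u) = 4 + (u + (u + u)*(u + 5)) = 4 + (u + (2*u)*(5 + u)) = 4 + (u + 2*u*(5 + u)) = 4 + u + 2*u*(5 + u))
q(g(1))*(-99) = (4 + 2*(1²)² + 11*1²)*(-99) = (4 + 2*1² + 11*1)*(-99) = (4 + 2*1 + 11)*(-99) = (4 + 2 + 11)*(-99) = 17*(-99) = -1683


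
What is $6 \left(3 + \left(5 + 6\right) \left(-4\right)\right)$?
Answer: $-246$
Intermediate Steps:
$6 \left(3 + \left(5 + 6\right) \left(-4\right)\right) = 6 \left(3 + 11 \left(-4\right)\right) = 6 \left(3 - 44\right) = 6 \left(-41\right) = -246$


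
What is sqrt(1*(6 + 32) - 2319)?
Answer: I*sqrt(2281) ≈ 47.76*I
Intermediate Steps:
sqrt(1*(6 + 32) - 2319) = sqrt(1*38 - 2319) = sqrt(38 - 2319) = sqrt(-2281) = I*sqrt(2281)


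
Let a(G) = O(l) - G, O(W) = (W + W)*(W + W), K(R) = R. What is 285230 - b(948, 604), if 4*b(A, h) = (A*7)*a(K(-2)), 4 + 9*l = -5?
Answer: 275276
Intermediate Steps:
l = -1 (l = -4/9 + (⅑)*(-5) = -4/9 - 5/9 = -1)
O(W) = 4*W² (O(W) = (2*W)*(2*W) = 4*W²)
a(G) = 4 - G (a(G) = 4*(-1)² - G = 4*1 - G = 4 - G)
b(A, h) = 21*A/2 (b(A, h) = ((A*7)*(4 - 1*(-2)))/4 = ((7*A)*(4 + 2))/4 = ((7*A)*6)/4 = (42*A)/4 = 21*A/2)
285230 - b(948, 604) = 285230 - 21*948/2 = 285230 - 1*9954 = 285230 - 9954 = 275276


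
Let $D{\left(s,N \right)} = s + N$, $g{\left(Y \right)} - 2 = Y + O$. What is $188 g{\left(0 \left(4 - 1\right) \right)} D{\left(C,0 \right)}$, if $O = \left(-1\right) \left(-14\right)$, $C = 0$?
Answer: $0$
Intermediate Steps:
$O = 14$
$g{\left(Y \right)} = 16 + Y$ ($g{\left(Y \right)} = 2 + \left(Y + 14\right) = 2 + \left(14 + Y\right) = 16 + Y$)
$D{\left(s,N \right)} = N + s$
$188 g{\left(0 \left(4 - 1\right) \right)} D{\left(C,0 \right)} = 188 \left(16 + 0 \left(4 - 1\right)\right) \left(0 + 0\right) = 188 \left(16 + 0 \cdot 3\right) 0 = 188 \left(16 + 0\right) 0 = 188 \cdot 16 \cdot 0 = 3008 \cdot 0 = 0$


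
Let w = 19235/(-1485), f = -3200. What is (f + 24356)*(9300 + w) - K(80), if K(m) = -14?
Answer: 19451201542/99 ≈ 1.9648e+8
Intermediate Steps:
w = -3847/297 (w = 19235*(-1/1485) = -3847/297 ≈ -12.953)
(f + 24356)*(9300 + w) - K(80) = (-3200 + 24356)*(9300 - 3847/297) - 1*(-14) = 21156*(2758253/297) + 14 = 19451200156/99 + 14 = 19451201542/99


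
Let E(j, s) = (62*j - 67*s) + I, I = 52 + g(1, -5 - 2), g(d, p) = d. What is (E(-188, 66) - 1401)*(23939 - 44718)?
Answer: 362094854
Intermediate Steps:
I = 53 (I = 52 + 1 = 53)
E(j, s) = 53 - 67*s + 62*j (E(j, s) = (62*j - 67*s) + 53 = (-67*s + 62*j) + 53 = 53 - 67*s + 62*j)
(E(-188, 66) - 1401)*(23939 - 44718) = ((53 - 67*66 + 62*(-188)) - 1401)*(23939 - 44718) = ((53 - 4422 - 11656) - 1401)*(-20779) = (-16025 - 1401)*(-20779) = -17426*(-20779) = 362094854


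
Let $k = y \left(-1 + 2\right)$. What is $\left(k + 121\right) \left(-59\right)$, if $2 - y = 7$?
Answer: $-6844$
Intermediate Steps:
$y = -5$ ($y = 2 - 7 = -5$)
$k = -5$ ($k = - 5 \left(-1 + 2\right) = \left(-5\right) 1 = -5$)
$\left(k + 121\right) \left(-59\right) = \left(-5 + 121\right) \left(-59\right) = 116 \left(-59\right) = -6844$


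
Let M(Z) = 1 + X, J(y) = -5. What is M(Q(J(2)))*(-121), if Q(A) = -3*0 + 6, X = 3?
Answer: -484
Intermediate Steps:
Q(A) = 6 (Q(A) = 0 + 6 = 6)
M(Z) = 4 (M(Z) = 1 + 3 = 4)
M(Q(J(2)))*(-121) = 4*(-121) = -484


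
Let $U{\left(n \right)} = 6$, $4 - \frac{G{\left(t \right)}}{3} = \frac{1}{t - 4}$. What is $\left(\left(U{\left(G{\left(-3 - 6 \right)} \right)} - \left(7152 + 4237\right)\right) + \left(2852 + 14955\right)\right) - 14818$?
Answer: $-8394$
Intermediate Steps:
$G{\left(t \right)} = 12 - \frac{3}{-4 + t}$ ($G{\left(t \right)} = 12 - \frac{3}{t - 4} = 12 - \frac{3}{-4 + t}$)
$\left(\left(U{\left(G{\left(-3 - 6 \right)} \right)} - \left(7152 + 4237\right)\right) + \left(2852 + 14955\right)\right) - 14818 = \left(\left(6 - \left(7152 + 4237\right)\right) + \left(2852 + 14955\right)\right) - 14818 = \left(\left(6 - 11389\right) + 17807\right) - 14818 = \left(-11383 + 17807\right) - 14818 = 6424 - 14818 = -8394$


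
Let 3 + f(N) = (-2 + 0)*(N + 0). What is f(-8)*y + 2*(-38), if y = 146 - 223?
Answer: -1077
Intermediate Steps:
f(N) = -3 - 2*N (f(N) = -3 + (-2 + 0)*(N + 0) = -3 - 2*N)
y = -77
f(-8)*y + 2*(-38) = (-3 - 2*(-8))*(-77) + 2*(-38) = (-3 + 16)*(-77) - 76 = 13*(-77) - 76 = -1001 - 76 = -1077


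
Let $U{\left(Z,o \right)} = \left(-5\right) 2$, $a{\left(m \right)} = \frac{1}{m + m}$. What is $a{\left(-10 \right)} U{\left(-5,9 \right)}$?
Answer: $\frac{1}{2} \approx 0.5$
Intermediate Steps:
$a{\left(m \right)} = \frac{1}{2 m}$
$U{\left(Z,o \right)} = -10$
$a{\left(-10 \right)} U{\left(-5,9 \right)} = \frac{1}{2 \left(-10\right)} \left(-10\right) = \frac{1}{2} \left(- \frac{1}{10}\right) \left(-10\right) = \left(- \frac{1}{20}\right) \left(-10\right) = \frac{1}{2}$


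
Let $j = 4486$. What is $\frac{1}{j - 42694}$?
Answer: $- \frac{1}{38208} \approx -2.6173 \cdot 10^{-5}$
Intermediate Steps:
$\frac{1}{j - 42694} = \frac{1}{4486 - 42694} = \frac{1}{-38208} = - \frac{1}{38208}$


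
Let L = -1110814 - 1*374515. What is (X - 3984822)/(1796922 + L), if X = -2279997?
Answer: -6264819/311593 ≈ -20.106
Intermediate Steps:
L = -1485329 (L = -1110814 - 374515 = -1485329)
(X - 3984822)/(1796922 + L) = (-2279997 - 3984822)/(1796922 - 1485329) = -6264819/311593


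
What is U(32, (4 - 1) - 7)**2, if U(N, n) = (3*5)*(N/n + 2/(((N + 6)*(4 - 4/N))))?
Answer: 4978713600/346921 ≈ 14351.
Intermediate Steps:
U(N, n) = 15*N/n + 30/((4 - 4/N)*(6 + N)) (U(N, n) = 15*(N/n + 2/(((6 + N)*(4 - 4/N)))) = 15*(N/n + 2/(((4 - 4/N)*(6 + N)))) = 15*(N/n + 2*(1/((4 - 4/N)*(6 + N)))) = 15*(N/n + 2/((4 - 4/N)*(6 + N))) = 15*N/n + 30/((4 - 4/N)*(6 + N)))
U(32, (4 - 1) - 7)**2 = ((15/2)*32*(-12 + ((4 - 1) - 7) + 2*32**2 + 10*32)/(((4 - 1) - 7)*(-6 + 32**2 + 5*32)))**2 = ((15/2)*32*(-12 + (3 - 7) + 2*1024 + 320)/((3 - 7)*(-6 + 1024 + 160)))**2 = ((15/2)*32*(-12 - 4 + 2048 + 320)/(-4*1178))**2 = ((15/2)*32*(-1/4)*(1/1178)*2352)**2 = (-70560/589)**2 = 4978713600/346921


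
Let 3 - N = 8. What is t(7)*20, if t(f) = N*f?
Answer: -700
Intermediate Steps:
N = -5 (N = 3 - 1*8 = 3 - 8 = -5)
t(f) = -5*f
t(7)*20 = -5*7*20 = -35*20 = -700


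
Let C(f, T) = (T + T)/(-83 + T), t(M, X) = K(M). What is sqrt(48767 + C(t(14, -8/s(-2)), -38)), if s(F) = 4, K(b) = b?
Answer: sqrt(5900883)/11 ≈ 220.83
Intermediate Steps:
t(M, X) = M
C(f, T) = 2*T/(-83 + T) (C(f, T) = (2*T)/(-83 + T) = 2*T/(-83 + T))
sqrt(48767 + C(t(14, -8/s(-2)), -38)) = sqrt(48767 + 2*(-38)/(-83 - 38)) = sqrt(48767 + 2*(-38)/(-121)) = sqrt(48767 + 2*(-38)*(-1/121)) = sqrt(48767 + 76/121) = sqrt(5900883/121) = sqrt(5900883)/11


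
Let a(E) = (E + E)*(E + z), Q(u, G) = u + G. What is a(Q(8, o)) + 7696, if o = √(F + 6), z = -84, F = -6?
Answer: 6480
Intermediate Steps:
o = 0 (o = √(-6 + 6) = √0 = 0)
Q(u, G) = G + u
a(E) = 2*E*(-84 + E) (a(E) = (E + E)*(E - 84) = (2*E)*(-84 + E) = 2*E*(-84 + E))
a(Q(8, o)) + 7696 = 2*(0 + 8)*(-84 + (0 + 8)) + 7696 = 2*8*(-84 + 8) + 7696 = 2*8*(-76) + 7696 = -1216 + 7696 = 6480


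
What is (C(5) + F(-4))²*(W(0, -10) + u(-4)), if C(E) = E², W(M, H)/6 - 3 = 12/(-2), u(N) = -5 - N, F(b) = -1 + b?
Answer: -7600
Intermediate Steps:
W(M, H) = -18 (W(M, H) = 18 + 6*(12/(-2)) = 18 + 6*(12*(-½)) = 18 + 6*(-6) = 18 - 36 = -18)
(C(5) + F(-4))²*(W(0, -10) + u(-4)) = (5² + (-1 - 4))²*(-18 + (-5 - 1*(-4))) = (25 - 5)²*(-18 + (-5 + 4)) = 20²*(-18 - 1) = 400*(-19) = -7600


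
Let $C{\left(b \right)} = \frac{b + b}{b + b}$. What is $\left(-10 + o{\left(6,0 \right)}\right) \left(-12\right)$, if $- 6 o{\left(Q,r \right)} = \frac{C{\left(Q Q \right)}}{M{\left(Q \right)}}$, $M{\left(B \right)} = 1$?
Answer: $122$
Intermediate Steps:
$C{\left(b \right)} = 1$ ($C{\left(b \right)} = \frac{2 b}{2 b} = 2 b \frac{1}{2 b} = 1$)
$o{\left(Q,r \right)} = - \frac{1}{6}$ ($o{\left(Q,r \right)} = - \frac{1 \cdot 1^{-1}}{6} = - \frac{1 \cdot 1}{6} = \left(- \frac{1}{6}\right) 1 = - \frac{1}{6}$)
$\left(-10 + o{\left(6,0 \right)}\right) \left(-12\right) = \left(-10 - \frac{1}{6}\right) \left(-12\right) = \left(- \frac{61}{6}\right) \left(-12\right) = 122$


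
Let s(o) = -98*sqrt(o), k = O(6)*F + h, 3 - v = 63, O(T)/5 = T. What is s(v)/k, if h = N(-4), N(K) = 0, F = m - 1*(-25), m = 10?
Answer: -14*I*sqrt(15)/75 ≈ -0.72296*I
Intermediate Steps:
O(T) = 5*T
F = 35 (F = 10 - 1*(-25) = 10 + 25 = 35)
v = -60 (v = 3 - 1*63 = 3 - 63 = -60)
h = 0
k = 1050 (k = (5*6)*35 + 0 = 30*35 + 0 = 1050 + 0 = 1050)
s(v)/k = -196*I*sqrt(15)/1050 = -196*I*sqrt(15)*(1/1050) = -14*I*sqrt(15)/75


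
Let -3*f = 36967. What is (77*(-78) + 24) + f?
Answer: -54913/3 ≈ -18304.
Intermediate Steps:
f = -36967/3 (f = -⅓*36967 = -36967/3 ≈ -12322.)
(77*(-78) + 24) + f = (77*(-78) + 24) - 36967/3 = (-6006 + 24) - 36967/3 = -5982 - 36967/3 = -54913/3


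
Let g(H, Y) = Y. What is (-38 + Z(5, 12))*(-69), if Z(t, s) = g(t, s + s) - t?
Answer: 1311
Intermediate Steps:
Z(t, s) = -t + 2*s (Z(t, s) = (s + s) - t = 2*s - t = -t + 2*s)
(-38 + Z(5, 12))*(-69) = (-38 + (-1*5 + 2*12))*(-69) = (-38 + (-5 + 24))*(-69) = (-38 + 19)*(-69) = -19*(-69) = 1311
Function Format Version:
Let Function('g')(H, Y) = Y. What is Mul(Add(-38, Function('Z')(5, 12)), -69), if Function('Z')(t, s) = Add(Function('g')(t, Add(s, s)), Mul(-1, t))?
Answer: 1311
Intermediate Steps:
Function('Z')(t, s) = Add(Mul(-1, t), Mul(2, s)) (Function('Z')(t, s) = Add(Add(s, s), Mul(-1, t)) = Add(Mul(2, s), Mul(-1, t)) = Add(Mul(-1, t), Mul(2, s)))
Mul(Add(-38, Function('Z')(5, 12)), -69) = Mul(Add(-38, Add(Mul(-1, 5), Mul(2, 12))), -69) = Mul(Add(-38, Add(-5, 24)), -69) = Mul(Add(-38, 19), -69) = Mul(-19, -69) = 1311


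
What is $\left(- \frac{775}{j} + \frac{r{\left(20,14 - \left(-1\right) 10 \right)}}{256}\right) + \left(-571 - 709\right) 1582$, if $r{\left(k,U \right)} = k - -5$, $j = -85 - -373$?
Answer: $- \frac{4665513815}{2304} \approx -2.025 \cdot 10^{6}$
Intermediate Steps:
$j = 288$ ($j = -85 + 373 = 288$)
$r{\left(k,U \right)} = 5 + k$ ($r{\left(k,U \right)} = k + 5 = 5 + k$)
$\left(- \frac{775}{j} + \frac{r{\left(20,14 - \left(-1\right) 10 \right)}}{256}\right) + \left(-571 - 709\right) 1582 = \left(- \frac{775}{288} + \frac{5 + 20}{256}\right) + \left(-571 - 709\right) 1582 = \left(\left(-775\right) \frac{1}{288} + 25 \cdot \frac{1}{256}\right) - 2024960 = \left(- \frac{775}{288} + \frac{25}{256}\right) - 2024960 = - \frac{5975}{2304} - 2024960 = - \frac{4665513815}{2304}$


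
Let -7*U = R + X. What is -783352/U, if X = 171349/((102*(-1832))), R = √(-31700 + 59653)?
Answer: 25082115990444672/139433973163841 + 27353206160750592*√27953/139433973163841 ≈ 32978.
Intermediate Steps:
R = √27953 ≈ 167.19
X = -171349/186864 (X = 171349/(-186864) = 171349*(-1/186864) = -171349/186864 ≈ -0.91697)
U = 171349/1308048 - √27953/7 (U = -(√27953 - 171349/186864)/7 = -(-171349/186864 + √27953)/7 = 171349/1308048 - √27953/7 ≈ -23.754)
-783352/U = -783352/(171349/1308048 - √27953/7)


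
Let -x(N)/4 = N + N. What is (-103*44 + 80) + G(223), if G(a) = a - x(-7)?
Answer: -4285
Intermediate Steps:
x(N) = -8*N (x(N) = -4*(N + N) = -8*N)
G(a) = -56 + a (G(a) = a - (-8)*(-7) = a - 1*56 = a - 56 = -56 + a)
(-103*44 + 80) + G(223) = (-103*44 + 80) + (-56 + 223) = (-4532 + 80) + 167 = -4452 + 167 = -4285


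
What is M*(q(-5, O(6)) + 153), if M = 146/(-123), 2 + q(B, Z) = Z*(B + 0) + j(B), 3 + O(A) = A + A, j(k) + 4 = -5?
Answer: -14162/123 ≈ -115.14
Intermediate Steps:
j(k) = -9 (j(k) = -4 - 5 = -9)
O(A) = -3 + 2*A (O(A) = -3 + (A + A) = -3 + 2*A)
q(B, Z) = -11 + B*Z (q(B, Z) = -2 + (Z*(B + 0) - 9) = -2 + (Z*B - 9) = -2 + (B*Z - 9) = -2 + (-9 + B*Z) = -11 + B*Z)
M = -146/123 (M = 146*(-1/123) = -146/123 ≈ -1.1870)
M*(q(-5, O(6)) + 153) = -146*((-11 - 5*(-3 + 2*6)) + 153)/123 = -146*((-11 - 5*(-3 + 12)) + 153)/123 = -146*((-11 - 5*9) + 153)/123 = -146*((-11 - 45) + 153)/123 = -146*(-56 + 153)/123 = -146/123*97 = -14162/123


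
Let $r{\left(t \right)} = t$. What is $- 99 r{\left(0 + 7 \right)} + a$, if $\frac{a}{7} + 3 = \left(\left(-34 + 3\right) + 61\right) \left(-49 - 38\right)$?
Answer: $-18984$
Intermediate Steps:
$a = -18291$ ($a = -21 + 7 \left(\left(-34 + 3\right) + 61\right) \left(-49 - 38\right) = -21 + 7 \left(-31 + 61\right) \left(-87\right) = -21 + 7 \cdot 30 \left(-87\right) = -21 + 7 \left(-2610\right) = -21 - 18270 = -18291$)
$- 99 r{\left(0 + 7 \right)} + a = - 99 \left(0 + 7\right) - 18291 = \left(-99\right) 7 - 18291 = -693 - 18291 = -18984$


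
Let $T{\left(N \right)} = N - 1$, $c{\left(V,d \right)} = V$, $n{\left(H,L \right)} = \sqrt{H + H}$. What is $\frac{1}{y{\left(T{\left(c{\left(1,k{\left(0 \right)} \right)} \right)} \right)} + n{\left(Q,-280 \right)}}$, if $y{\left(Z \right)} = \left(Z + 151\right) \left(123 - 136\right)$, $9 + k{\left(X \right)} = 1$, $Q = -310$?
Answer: $- \frac{1963}{3853989} - \frac{2 i \sqrt{155}}{3853989} \approx -0.00050934 - 6.4608 \cdot 10^{-6} i$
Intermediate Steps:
$n{\left(H,L \right)} = \sqrt{2} \sqrt{H}$ ($n{\left(H,L \right)} = \sqrt{2 H} = \sqrt{2} \sqrt{H}$)
$k{\left(X \right)} = -8$ ($k{\left(X \right)} = -9 + 1 = -8$)
$T{\left(N \right)} = -1 + N$
$y{\left(Z \right)} = -1963 - 13 Z$ ($y{\left(Z \right)} = \left(151 + Z\right) \left(-13\right) = -1963 - 13 Z$)
$\frac{1}{y{\left(T{\left(c{\left(1,k{\left(0 \right)} \right)} \right)} \right)} + n{\left(Q,-280 \right)}} = \frac{1}{\left(-1963 - 13 \left(-1 + 1\right)\right) + \sqrt{2} \sqrt{-310}} = \frac{1}{\left(-1963 - 0\right) + \sqrt{2} i \sqrt{310}} = \frac{1}{\left(-1963 + 0\right) + 2 i \sqrt{155}} = \frac{1}{-1963 + 2 i \sqrt{155}}$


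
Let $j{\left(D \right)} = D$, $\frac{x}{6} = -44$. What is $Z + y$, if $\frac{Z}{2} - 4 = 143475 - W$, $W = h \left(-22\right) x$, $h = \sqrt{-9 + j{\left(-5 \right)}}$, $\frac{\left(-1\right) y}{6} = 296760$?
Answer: $-1493602 - 11616 i \sqrt{14} \approx -1.4936 \cdot 10^{6} - 43463.0 i$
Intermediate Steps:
$x = -264$ ($x = 6 \left(-44\right) = -264$)
$y = -1780560$ ($y = \left(-6\right) 296760 = -1780560$)
$h = i \sqrt{14}$ ($h = \sqrt{-9 - 5} = \sqrt{-14} = i \sqrt{14} \approx 3.7417 i$)
$W = 5808 i \sqrt{14}$ ($W = i \sqrt{14} \left(-22\right) \left(-264\right) = - 22 i \sqrt{14} \left(-264\right) = 5808 i \sqrt{14} \approx 21732.0 i$)
$Z = 286958 - 11616 i \sqrt{14}$ ($Z = 8 + 2 \left(143475 - 5808 i \sqrt{14}\right) = 8 + \left(286950 - 11616 i \sqrt{14}\right) = 286958 - 11616 i \sqrt{14} \approx 2.8696 \cdot 10^{5} - 43463.0 i$)
$Z + y = \left(286958 - 11616 i \sqrt{14}\right) - 1780560 = -1493602 - 11616 i \sqrt{14}$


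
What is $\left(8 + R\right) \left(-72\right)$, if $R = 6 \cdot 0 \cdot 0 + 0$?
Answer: $-576$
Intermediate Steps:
$R = 0$ ($R = 6 \cdot 0 + 0 = 0 + 0 = 0$)
$\left(8 + R\right) \left(-72\right) = \left(8 + 0\right) \left(-72\right) = 8 \left(-72\right) = -576$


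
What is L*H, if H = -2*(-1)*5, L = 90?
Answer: 900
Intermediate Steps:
H = 10 (H = 2*5 = 10)
L*H = 90*10 = 900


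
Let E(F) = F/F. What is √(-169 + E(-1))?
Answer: 2*I*√42 ≈ 12.961*I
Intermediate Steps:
E(F) = 1
√(-169 + E(-1)) = √(-169 + 1) = √(-168) = 2*I*√42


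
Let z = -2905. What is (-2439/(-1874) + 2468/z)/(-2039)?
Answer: -2460263/11100254830 ≈ -0.00022164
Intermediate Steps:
(-2439/(-1874) + 2468/z)/(-2039) = (-2439/(-1874) + 2468/(-2905))/(-2039) = (-2439*(-1/1874) + 2468*(-1/2905))*(-1/2039) = (2439/1874 - 2468/2905)*(-1/2039) = (2460263/5443970)*(-1/2039) = -2460263/11100254830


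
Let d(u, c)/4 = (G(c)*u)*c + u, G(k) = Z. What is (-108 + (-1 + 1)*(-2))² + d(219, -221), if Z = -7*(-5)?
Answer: -6763320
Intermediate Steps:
Z = 35
G(k) = 35
d(u, c) = 4*u + 140*c*u (d(u, c) = 4*((35*u)*c + u) = 4*(35*c*u + u) = 4*(u + 35*c*u) = 4*u + 140*c*u)
(-108 + (-1 + 1)*(-2))² + d(219, -221) = (-108 + (-1 + 1)*(-2))² + 4*219*(1 + 35*(-221)) = (-108 + 0*(-2))² + 4*219*(1 - 7735) = (-108 + 0)² + 4*219*(-7734) = (-108)² - 6774984 = 11664 - 6774984 = -6763320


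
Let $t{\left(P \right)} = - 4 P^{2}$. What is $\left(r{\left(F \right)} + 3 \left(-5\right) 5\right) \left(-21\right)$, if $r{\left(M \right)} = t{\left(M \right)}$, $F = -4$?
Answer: $2919$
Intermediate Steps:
$r{\left(M \right)} = - 4 M^{2}$
$\left(r{\left(F \right)} + 3 \left(-5\right) 5\right) \left(-21\right) = \left(- 4 \left(-4\right)^{2} + 3 \left(-5\right) 5\right) \left(-21\right) = \left(\left(-4\right) 16 - 75\right) \left(-21\right) = \left(-64 - 75\right) \left(-21\right) = \left(-139\right) \left(-21\right) = 2919$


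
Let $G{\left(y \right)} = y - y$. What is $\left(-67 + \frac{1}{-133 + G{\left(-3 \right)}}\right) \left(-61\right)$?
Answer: $\frac{543632}{133} \approx 4087.5$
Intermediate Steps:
$G{\left(y \right)} = 0$
$\left(-67 + \frac{1}{-133 + G{\left(-3 \right)}}\right) \left(-61\right) = \left(-67 + \frac{1}{-133 + 0}\right) \left(-61\right) = \left(-67 + \frac{1}{-133}\right) \left(-61\right) = \left(-67 - \frac{1}{133}\right) \left(-61\right) = \left(- \frac{8912}{133}\right) \left(-61\right) = \frac{543632}{133}$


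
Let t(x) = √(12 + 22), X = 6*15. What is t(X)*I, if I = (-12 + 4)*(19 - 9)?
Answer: -80*√34 ≈ -466.48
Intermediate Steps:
X = 90
I = -80 (I = -8*10 = -80)
t(x) = √34
t(X)*I = √34*(-80) = -80*√34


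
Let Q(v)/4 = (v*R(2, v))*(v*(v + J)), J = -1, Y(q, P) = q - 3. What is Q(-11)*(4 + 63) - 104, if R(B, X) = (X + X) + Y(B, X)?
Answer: 8950024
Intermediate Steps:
Y(q, P) = -3 + q
R(B, X) = -3 + B + 2*X (R(B, X) = (X + X) + (-3 + B) = 2*X + (-3 + B) = -3 + B + 2*X)
Q(v) = 4*v**2*(-1 + v)*(-1 + 2*v) (Q(v) = 4*((v*(-3 + 2 + 2*v))*(v*(v - 1))) = 4*((v*(-1 + 2*v))*(v*(-1 + v))) = 4*(v**2*(-1 + v)*(-1 + 2*v)) = 4*v**2*(-1 + v)*(-1 + 2*v))
Q(-11)*(4 + 63) - 104 = (4*(-11)**2*(-1 - 11)*(-1 + 2*(-11)))*(4 + 63) - 104 = (4*121*(-12)*(-1 - 22))*67 - 104 = (4*121*(-12)*(-23))*67 - 104 = 133584*67 - 104 = 8950128 - 104 = 8950024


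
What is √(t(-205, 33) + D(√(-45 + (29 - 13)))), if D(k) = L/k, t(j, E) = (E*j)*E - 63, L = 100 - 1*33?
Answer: √(-187802028 - 1943*I*√29)/29 ≈ 0.013164 - 472.55*I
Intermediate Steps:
L = 67 (L = 100 - 33 = 67)
t(j, E) = -63 + j*E² (t(j, E) = j*E² - 63 = -63 + j*E²)
D(k) = 67/k
√(t(-205, 33) + D(√(-45 + (29 - 13)))) = √((-63 - 205*33²) + 67/(√(-45 + (29 - 13)))) = √((-63 - 205*1089) + 67/(√(-45 + 16))) = √((-63 - 223245) + 67/(√(-29))) = √(-223308 + 67/((I*√29))) = √(-223308 + 67*(-I*√29/29)) = √(-223308 - 67*I*√29/29)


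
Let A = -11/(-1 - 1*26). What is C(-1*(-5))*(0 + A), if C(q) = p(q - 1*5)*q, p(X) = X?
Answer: 0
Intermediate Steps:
C(q) = q*(-5 + q) (C(q) = (q - 1*5)*q = (q - 5)*q = (-5 + q)*q = q*(-5 + q))
A = 11/27 (A = -11/(-1 - 26) = -11/(-27) = -11*(-1/27) = 11/27 ≈ 0.40741)
C(-1*(-5))*(0 + A) = ((-1*(-5))*(-5 - 1*(-5)))*(0 + 11/27) = (5*(-5 + 5))*(11/27) = (5*0)*(11/27) = 0*(11/27) = 0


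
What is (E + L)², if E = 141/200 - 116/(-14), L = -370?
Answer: 255442300569/1960000 ≈ 1.3033e+5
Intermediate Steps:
E = 12587/1400 (E = 141*(1/200) - 116*(-1/14) = 141/200 + 58/7 = 12587/1400 ≈ 8.9907)
(E + L)² = (12587/1400 - 370)² = (-505413/1400)² = 255442300569/1960000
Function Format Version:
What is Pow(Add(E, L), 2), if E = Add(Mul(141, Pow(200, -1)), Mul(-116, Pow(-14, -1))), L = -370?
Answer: Rational(255442300569, 1960000) ≈ 1.3033e+5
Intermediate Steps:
E = Rational(12587, 1400) (E = Add(Mul(141, Rational(1, 200)), Mul(-116, Rational(-1, 14))) = Add(Rational(141, 200), Rational(58, 7)) = Rational(12587, 1400) ≈ 8.9907)
Pow(Add(E, L), 2) = Pow(Add(Rational(12587, 1400), -370), 2) = Pow(Rational(-505413, 1400), 2) = Rational(255442300569, 1960000)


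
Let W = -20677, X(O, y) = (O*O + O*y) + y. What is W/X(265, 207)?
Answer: -20677/125287 ≈ -0.16504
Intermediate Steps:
X(O, y) = y + O² + O*y (X(O, y) = (O² + O*y) + y = y + O² + O*y)
W/X(265, 207) = -20677/(207 + 265² + 265*207) = -20677/(207 + 70225 + 54855) = -20677/125287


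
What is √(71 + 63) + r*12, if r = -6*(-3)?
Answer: 216 + √134 ≈ 227.58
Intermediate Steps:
r = 18
√(71 + 63) + r*12 = √(71 + 63) + 18*12 = √134 + 216 = 216 + √134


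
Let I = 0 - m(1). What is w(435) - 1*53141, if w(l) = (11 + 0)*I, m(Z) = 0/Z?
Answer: -53141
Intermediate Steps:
m(Z) = 0
I = 0 (I = 0 - 1*0 = 0 + 0 = 0)
w(l) = 0 (w(l) = (11 + 0)*0 = 11*0 = 0)
w(435) - 1*53141 = 0 - 1*53141 = 0 - 53141 = -53141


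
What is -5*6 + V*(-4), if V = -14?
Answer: 26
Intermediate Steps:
-5*6 + V*(-4) = -5*6 - 14*(-4) = -30 + 56 = 26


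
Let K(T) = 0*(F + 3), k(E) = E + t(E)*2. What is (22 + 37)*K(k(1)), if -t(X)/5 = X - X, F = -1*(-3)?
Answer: 0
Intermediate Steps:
F = 3
t(X) = 0 (t(X) = -5*(X - X) = -5*0 = 0)
k(E) = E (k(E) = E + 0*2 = E + 0 = E)
K(T) = 0 (K(T) = 0*(3 + 3) = 0*6 = 0)
(22 + 37)*K(k(1)) = (22 + 37)*0 = 59*0 = 0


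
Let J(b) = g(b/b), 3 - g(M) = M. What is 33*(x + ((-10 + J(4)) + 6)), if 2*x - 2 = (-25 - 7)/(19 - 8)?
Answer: -81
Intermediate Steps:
g(M) = 3 - M
J(b) = 2 (J(b) = 3 - b/b = 3 - 1*1 = 3 - 1 = 2)
x = -5/11 (x = 1 + ((-25 - 7)/(19 - 8))/2 = 1 + (-32/11)/2 = 1 + (-32*1/11)/2 = 1 + (½)*(-32/11) = 1 - 16/11 = -5/11 ≈ -0.45455)
33*(x + ((-10 + J(4)) + 6)) = 33*(-5/11 + ((-10 + 2) + 6)) = 33*(-5/11 + (-8 + 6)) = 33*(-5/11 - 2) = 33*(-27/11) = -81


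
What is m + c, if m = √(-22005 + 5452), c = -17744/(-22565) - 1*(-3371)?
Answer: 76084359/22565 + I*√16553 ≈ 3371.8 + 128.66*I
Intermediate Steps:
c = 76084359/22565 (c = -17744*(-1/22565) + 3371 = 17744/22565 + 3371 = 76084359/22565 ≈ 3371.8)
m = I*√16553 (m = √(-16553) = I*√16553 ≈ 128.66*I)
m + c = I*√16553 + 76084359/22565 = 76084359/22565 + I*√16553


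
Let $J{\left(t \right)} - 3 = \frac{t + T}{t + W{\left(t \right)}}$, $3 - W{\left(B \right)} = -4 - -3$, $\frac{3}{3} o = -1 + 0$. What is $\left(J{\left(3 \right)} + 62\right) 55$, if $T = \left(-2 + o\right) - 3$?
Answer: $\frac{24860}{7} \approx 3551.4$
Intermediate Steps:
$o = -1$ ($o = -1 + 0 = -1$)
$W{\left(B \right)} = 4$ ($W{\left(B \right)} = 3 - \left(-4 - -3\right) = 3 - \left(-4 + 3\right) = 3 - -1 = 3 + 1 = 4$)
$T = -6$ ($T = \left(-2 - 1\right) - 3 = -3 - 3 = -6$)
$J{\left(t \right)} = 3 + \frac{-6 + t}{4 + t}$ ($J{\left(t \right)} = 3 + \frac{t - 6}{t + 4} = 3 + \frac{-6 + t}{4 + t}$)
$\left(J{\left(3 \right)} + 62\right) 55 = \left(\frac{2 \left(3 + 2 \cdot 3\right)}{4 + 3} + 62\right) 55 = \left(\frac{2 \left(3 + 6\right)}{7} + 62\right) 55 = \left(2 \cdot \frac{1}{7} \cdot 9 + 62\right) 55 = \left(\frac{18}{7} + 62\right) 55 = \frac{452}{7} \cdot 55 = \frac{24860}{7}$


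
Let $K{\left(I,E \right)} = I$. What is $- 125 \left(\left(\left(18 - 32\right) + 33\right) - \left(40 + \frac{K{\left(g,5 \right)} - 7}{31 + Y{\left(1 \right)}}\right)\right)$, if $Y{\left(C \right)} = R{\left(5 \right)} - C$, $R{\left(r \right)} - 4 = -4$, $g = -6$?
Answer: $\frac{15425}{6} \approx 2570.8$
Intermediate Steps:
$R{\left(r \right)} = 0$ ($R{\left(r \right)} = 4 - 4 = 0$)
$Y{\left(C \right)} = - C$ ($Y{\left(C \right)} = 0 - C = - C$)
$- 125 \left(\left(\left(18 - 32\right) + 33\right) - \left(40 + \frac{K{\left(g,5 \right)} - 7}{31 + Y{\left(1 \right)}}\right)\right) = - 125 \left(\left(\left(18 - 32\right) + 33\right) - \left(40 + \frac{-6 - 7}{31 - 1}\right)\right) = - 125 \left(\left(-14 + 33\right) - \left(40 - \frac{13}{31 - 1}\right)\right) = - 125 \left(19 - \left(40 - \frac{13}{30}\right)\right) = - 125 \left(19 - \frac{1187}{30}\right) = \left(-125\right) \left(- \frac{617}{30}\right) = \frac{15425}{6}$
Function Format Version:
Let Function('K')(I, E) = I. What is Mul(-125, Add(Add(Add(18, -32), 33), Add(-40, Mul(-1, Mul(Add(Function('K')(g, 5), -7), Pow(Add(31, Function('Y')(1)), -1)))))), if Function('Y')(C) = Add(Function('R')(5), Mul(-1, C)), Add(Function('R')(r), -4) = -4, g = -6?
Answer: Rational(15425, 6) ≈ 2570.8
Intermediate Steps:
Function('R')(r) = 0 (Function('R')(r) = Add(4, -4) = 0)
Function('Y')(C) = Mul(-1, C) (Function('Y')(C) = Add(0, Mul(-1, C)) = Mul(-1, C))
Mul(-125, Add(Add(Add(18, -32), 33), Add(-40, Mul(-1, Mul(Add(Function('K')(g, 5), -7), Pow(Add(31, Function('Y')(1)), -1)))))) = Mul(-125, Add(Add(Add(18, -32), 33), Add(-40, Mul(-1, Mul(Add(-6, -7), Pow(Add(31, Mul(-1, 1)), -1)))))) = Mul(-125, Add(Add(-14, 33), Add(-40, Mul(-1, Mul(-13, Pow(Add(31, -1), -1)))))) = Mul(-125, Add(19, Add(-40, Mul(-1, Mul(-13, Pow(30, -1)))))) = Mul(-125, Add(19, Add(-40, Mul(-1, Mul(-13, Rational(1, 30)))))) = Mul(-125, Add(19, Add(-40, Mul(-1, Rational(-13, 30))))) = Mul(-125, Add(19, Add(-40, Rational(13, 30)))) = Mul(-125, Add(19, Rational(-1187, 30))) = Mul(-125, Rational(-617, 30)) = Rational(15425, 6)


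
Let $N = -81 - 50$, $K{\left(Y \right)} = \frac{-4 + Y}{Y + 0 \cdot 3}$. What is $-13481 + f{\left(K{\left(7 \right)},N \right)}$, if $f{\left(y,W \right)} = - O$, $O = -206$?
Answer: $-13275$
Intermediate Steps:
$K{\left(Y \right)} = \frac{-4 + Y}{Y}$ ($K{\left(Y \right)} = \frac{-4 + Y}{Y + 0} = \frac{-4 + Y}{Y}$)
$N = -131$
$f{\left(y,W \right)} = 206$ ($f{\left(y,W \right)} = \left(-1\right) \left(-206\right) = 206$)
$-13481 + f{\left(K{\left(7 \right)},N \right)} = -13481 + 206 = -13275$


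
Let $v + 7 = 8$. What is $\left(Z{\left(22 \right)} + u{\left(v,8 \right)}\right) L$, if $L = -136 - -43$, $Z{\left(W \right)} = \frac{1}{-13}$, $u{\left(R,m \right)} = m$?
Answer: $- \frac{9579}{13} \approx -736.85$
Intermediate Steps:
$v = 1$ ($v = -7 + 8 = 1$)
$Z{\left(W \right)} = - \frac{1}{13}$
$L = -93$ ($L = -136 + 43 = -93$)
$\left(Z{\left(22 \right)} + u{\left(v,8 \right)}\right) L = \left(- \frac{1}{13} + 8\right) \left(-93\right) = \frac{103}{13} \left(-93\right) = - \frac{9579}{13}$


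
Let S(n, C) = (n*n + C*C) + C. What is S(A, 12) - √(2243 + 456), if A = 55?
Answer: 3181 - √2699 ≈ 3129.0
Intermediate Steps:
S(n, C) = C + C² + n² (S(n, C) = (n² + C²) + C = (C² + n²) + C = C + C² + n²)
S(A, 12) - √(2243 + 456) = (12 + 12² + 55²) - √(2243 + 456) = (12 + 144 + 3025) - √2699 = 3181 - √2699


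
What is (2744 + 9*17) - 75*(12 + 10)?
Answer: 1247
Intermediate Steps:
(2744 + 9*17) - 75*(12 + 10) = (2744 + 153) - 75*22 = 2897 - 1650 = 1247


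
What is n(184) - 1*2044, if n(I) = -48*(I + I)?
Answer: -19708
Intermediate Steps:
n(I) = -96*I
n(184) - 1*2044 = -96*184 - 1*2044 = -17664 - 2044 = -19708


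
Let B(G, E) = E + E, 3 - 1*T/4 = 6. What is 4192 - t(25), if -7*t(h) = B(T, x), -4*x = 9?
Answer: 58679/14 ≈ 4191.4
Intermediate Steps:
x = -9/4 (x = -¼*9 = -9/4 ≈ -2.2500)
T = -12 (T = 12 - 4*6 = 12 - 24 = -12)
B(G, E) = 2*E
t(h) = 9/14 (t(h) = -2*(-9)/(7*4) = -⅐*(-9/2) = 9/14)
4192 - t(25) = 4192 - 1*9/14 = 4192 - 9/14 = 58679/14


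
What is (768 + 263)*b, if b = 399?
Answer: 411369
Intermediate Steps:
(768 + 263)*b = (768 + 263)*399 = 1031*399 = 411369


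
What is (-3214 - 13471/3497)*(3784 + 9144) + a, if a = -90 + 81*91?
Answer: -145451111655/3497 ≈ -4.1593e+7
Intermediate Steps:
a = 7281 (a = -90 + 7371 = 7281)
(-3214 - 13471/3497)*(3784 + 9144) + a = (-3214 - 13471/3497)*(3784 + 9144) + 7281 = (-3214 - 13471*1/3497)*12928 + 7281 = (-3214 - 13471/3497)*12928 + 7281 = -11252829/3497*12928 + 7281 = -145476573312/3497 + 7281 = -145451111655/3497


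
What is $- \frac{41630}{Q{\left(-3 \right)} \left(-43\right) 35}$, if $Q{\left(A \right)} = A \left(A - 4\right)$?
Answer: $\frac{8326}{6321} \approx 1.3172$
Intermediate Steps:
$Q{\left(A \right)} = A \left(-4 + A\right)$
$- \frac{41630}{Q{\left(-3 \right)} \left(-43\right) 35} = - \frac{41630}{- 3 \left(-4 - 3\right) \left(-43\right) 35} = - \frac{41630}{\left(-3\right) \left(-7\right) \left(-43\right) 35} = - \frac{41630}{21 \left(-43\right) 35} = - \frac{41630}{\left(-903\right) 35} = - \frac{41630}{-31605} = \left(-41630\right) \left(- \frac{1}{31605}\right) = \frac{8326}{6321}$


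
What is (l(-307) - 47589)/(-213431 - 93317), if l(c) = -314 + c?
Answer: 24105/153374 ≈ 0.15716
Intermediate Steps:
(l(-307) - 47589)/(-213431 - 93317) = ((-314 - 307) - 47589)/(-213431 - 93317) = (-621 - 47589)/(-306748) = -48210*(-1/306748) = 24105/153374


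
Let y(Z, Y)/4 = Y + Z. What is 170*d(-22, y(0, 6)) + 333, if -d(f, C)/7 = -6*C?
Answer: 171693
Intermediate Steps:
y(Z, Y) = 4*Y + 4*Z (y(Z, Y) = 4*(Y + Z) = 4*Y + 4*Z)
d(f, C) = 42*C (d(f, C) = -(-42)*C = 42*C)
170*d(-22, y(0, 6)) + 333 = 170*(42*(4*6 + 4*0)) + 333 = 170*(42*(24 + 0)) + 333 = 170*(42*24) + 333 = 170*1008 + 333 = 171360 + 333 = 171693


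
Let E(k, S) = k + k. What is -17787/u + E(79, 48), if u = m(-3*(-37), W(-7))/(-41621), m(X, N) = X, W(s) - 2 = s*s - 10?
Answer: 246776755/37 ≈ 6.6696e+6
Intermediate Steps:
W(s) = -8 + s² (W(s) = 2 + (s*s - 10) = 2 + (s² - 10) = 2 + (-10 + s²) = -8 + s²)
E(k, S) = 2*k
u = -111/41621 (u = -3*(-37)/(-41621) = 111*(-1/41621) = -111/41621 ≈ -0.0026669)
-17787/u + E(79, 48) = -17787/(-111/41621) + 2*79 = -17787*(-41621/111) + 158 = 246770909/37 + 158 = 246776755/37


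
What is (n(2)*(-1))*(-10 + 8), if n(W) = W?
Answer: 4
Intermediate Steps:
(n(2)*(-1))*(-10 + 8) = (2*(-1))*(-10 + 8) = -2*(-2) = 4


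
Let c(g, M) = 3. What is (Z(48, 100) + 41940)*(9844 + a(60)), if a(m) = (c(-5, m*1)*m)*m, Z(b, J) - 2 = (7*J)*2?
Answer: 894752248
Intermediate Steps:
Z(b, J) = 2 + 14*J (Z(b, J) = 2 + (7*J)*2 = 2 + 14*J)
a(m) = 3*m² (a(m) = (3*m)*m = 3*m²)
(Z(48, 100) + 41940)*(9844 + a(60)) = ((2 + 14*100) + 41940)*(9844 + 3*60²) = ((2 + 1400) + 41940)*(9844 + 3*3600) = (1402 + 41940)*(9844 + 10800) = 43342*20644 = 894752248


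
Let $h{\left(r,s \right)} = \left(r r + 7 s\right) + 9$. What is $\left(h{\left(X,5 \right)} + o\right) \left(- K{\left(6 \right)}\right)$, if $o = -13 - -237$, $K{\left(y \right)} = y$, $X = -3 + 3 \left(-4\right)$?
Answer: $-2958$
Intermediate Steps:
$X = -15$ ($X = -3 - 12 = -15$)
$h{\left(r,s \right)} = 9 + r^{2} + 7 s$ ($h{\left(r,s \right)} = \left(r^{2} + 7 s\right) + 9 = 9 + r^{2} + 7 s$)
$o = 224$ ($o = -13 + 237 = 224$)
$\left(h{\left(X,5 \right)} + o\right) \left(- K{\left(6 \right)}\right) = \left(\left(9 + \left(-15\right)^{2} + 7 \cdot 5\right) + 224\right) \left(\left(-1\right) 6\right) = \left(\left(9 + 225 + 35\right) + 224\right) \left(-6\right) = \left(269 + 224\right) \left(-6\right) = 493 \left(-6\right) = -2958$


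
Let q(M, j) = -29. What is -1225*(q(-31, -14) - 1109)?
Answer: 1394050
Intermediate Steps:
-1225*(q(-31, -14) - 1109) = -1225*(-29 - 1109) = -1225*(-1138) = 1394050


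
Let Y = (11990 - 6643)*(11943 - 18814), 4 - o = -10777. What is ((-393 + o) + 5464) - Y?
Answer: 36755089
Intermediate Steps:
o = 10781 (o = 4 - 1*(-10777) = 4 + 10777 = 10781)
Y = -36739237 (Y = 5347*(-6871) = -36739237)
((-393 + o) + 5464) - Y = ((-393 + 10781) + 5464) - 1*(-36739237) = (10388 + 5464) + 36739237 = 15852 + 36739237 = 36755089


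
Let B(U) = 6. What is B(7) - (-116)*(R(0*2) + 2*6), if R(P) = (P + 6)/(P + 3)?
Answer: 1630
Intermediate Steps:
R(P) = (6 + P)/(3 + P)
B(7) - (-116)*(R(0*2) + 2*6) = 6 - (-116)*((6 + 0*2)/(3 + 0*2) + 2*6) = 6 - (-116)*((6 + 0)/(3 + 0) + 12) = 6 - (-116)*(6/3 + 12) = 6 - (-116)*((⅓)*6 + 12) = 6 - (-116)*(2 + 12) = 6 - (-116)*14 = 6 - 29*(-56) = 6 + 1624 = 1630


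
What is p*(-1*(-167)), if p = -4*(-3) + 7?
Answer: 3173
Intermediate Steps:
p = 19 (p = 12 + 7 = 19)
p*(-1*(-167)) = 19*(-1*(-167)) = 19*167 = 3173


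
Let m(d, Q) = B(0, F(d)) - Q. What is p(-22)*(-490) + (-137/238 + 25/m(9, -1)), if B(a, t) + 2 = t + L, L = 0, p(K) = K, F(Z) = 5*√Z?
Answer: 1282964/119 ≈ 10781.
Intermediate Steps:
B(a, t) = -2 + t (B(a, t) = -2 + (t + 0) = -2 + t)
m(d, Q) = -2 - Q + 5*√d (m(d, Q) = (-2 + 5*√d) - Q = -2 - Q + 5*√d)
p(-22)*(-490) + (-137/238 + 25/m(9, -1)) = -22*(-490) + (-137/238 + 25/(-2 - 1*(-1) + 5*√9)) = 10780 + (-137*1/238 + 25/(-2 + 1 + 5*3)) = 10780 + (-137/238 + 25/(-2 + 1 + 15)) = 10780 + (-137/238 + 25/14) = 10780 + 144/119 = 1282964/119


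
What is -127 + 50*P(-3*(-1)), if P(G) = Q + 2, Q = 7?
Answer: 323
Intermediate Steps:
P(G) = 9 (P(G) = 7 + 2 = 9)
-127 + 50*P(-3*(-1)) = -127 + 50*9 = -127 + 450 = 323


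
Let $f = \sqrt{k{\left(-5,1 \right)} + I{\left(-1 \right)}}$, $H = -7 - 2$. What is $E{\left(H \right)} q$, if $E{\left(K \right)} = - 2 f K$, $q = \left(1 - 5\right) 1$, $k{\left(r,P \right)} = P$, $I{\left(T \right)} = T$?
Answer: $0$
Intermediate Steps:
$H = -9$ ($H = -7 - 2 = -9$)
$f = 0$ ($f = \sqrt{1 - 1} = \sqrt{0} = 0$)
$q = -4$ ($q = \left(-4\right) 1 = -4$)
$E{\left(K \right)} = 0$ ($E{\left(K \right)} = \left(-2\right) 0 K = 0 K = 0$)
$E{\left(H \right)} q = 0 \left(-4\right) = 0$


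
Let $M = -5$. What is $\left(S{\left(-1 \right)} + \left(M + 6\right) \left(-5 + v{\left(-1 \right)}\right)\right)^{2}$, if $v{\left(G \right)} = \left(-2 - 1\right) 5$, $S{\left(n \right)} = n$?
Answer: $441$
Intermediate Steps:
$v{\left(G \right)} = -15$ ($v{\left(G \right)} = \left(-3\right) 5 = -15$)
$\left(S{\left(-1 \right)} + \left(M + 6\right) \left(-5 + v{\left(-1 \right)}\right)\right)^{2} = \left(-1 + \left(-5 + 6\right) \left(-5 - 15\right)\right)^{2} = \left(-1 + 1 \left(-20\right)\right)^{2} = \left(-1 - 20\right)^{2} = \left(-21\right)^{2} = 441$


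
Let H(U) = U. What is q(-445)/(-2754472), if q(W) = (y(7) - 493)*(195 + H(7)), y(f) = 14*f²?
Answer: -193/13636 ≈ -0.014154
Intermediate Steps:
q(W) = 38986 (q(W) = (14*7² - 493)*(195 + 7) = (14*49 - 493)*202 = (686 - 493)*202 = 193*202 = 38986)
q(-445)/(-2754472) = 38986/(-2754472) = 38986*(-1/2754472) = -193/13636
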